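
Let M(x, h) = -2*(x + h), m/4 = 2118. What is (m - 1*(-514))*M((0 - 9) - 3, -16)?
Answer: 503216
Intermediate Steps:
m = 8472 (m = 4*2118 = 8472)
M(x, h) = -2*h - 2*x (M(x, h) = -2*(h + x) = -2*h - 2*x)
(m - 1*(-514))*M((0 - 9) - 3, -16) = (8472 - 1*(-514))*(-2*(-16) - 2*((0 - 9) - 3)) = (8472 + 514)*(32 - 2*(-9 - 3)) = 8986*(32 - 2*(-12)) = 8986*(32 + 24) = 8986*56 = 503216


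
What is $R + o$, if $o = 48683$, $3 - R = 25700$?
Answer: $22986$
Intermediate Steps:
$R = -25697$ ($R = 3 - 25700 = -25697$)
$R + o = -25697 + 48683 = 22986$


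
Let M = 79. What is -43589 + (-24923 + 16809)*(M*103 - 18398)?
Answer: 83214165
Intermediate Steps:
-43589 + (-24923 + 16809)*(M*103 - 18398) = -43589 + (-24923 + 16809)*(79*103 - 18398) = -43589 - 8114*(8137 - 18398) = -43589 - 8114*(-10261) = -43589 + 83257754 = 83214165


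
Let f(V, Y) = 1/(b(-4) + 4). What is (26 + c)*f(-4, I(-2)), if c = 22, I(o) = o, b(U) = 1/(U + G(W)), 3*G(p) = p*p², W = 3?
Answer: 80/7 ≈ 11.429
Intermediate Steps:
G(p) = p³/3 (G(p) = (p*p²)/3 = p³/3)
b(U) = 1/(9 + U) (b(U) = 1/(U + (⅓)*3³) = 1/(U + (⅓)*27) = 1/(U + 9) = 1/(9 + U))
f(V, Y) = 5/21 (f(V, Y) = 1/(1/(9 - 4) + 4) = 1/(1/5 + 4) = 1/(⅕ + 4) = 1/(21/5) = 5/21)
(26 + c)*f(-4, I(-2)) = (26 + 22)*(5/21) = 48*(5/21) = 80/7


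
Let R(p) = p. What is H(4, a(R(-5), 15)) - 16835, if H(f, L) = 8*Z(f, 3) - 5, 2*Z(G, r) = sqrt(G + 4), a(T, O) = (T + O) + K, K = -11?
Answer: -16840 + 8*sqrt(2) ≈ -16829.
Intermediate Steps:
a(T, O) = -11 + O + T (a(T, O) = (T + O) - 11 = (O + T) - 11 = -11 + O + T)
Z(G, r) = sqrt(4 + G)/2 (Z(G, r) = sqrt(G + 4)/2 = sqrt(4 + G)/2)
H(f, L) = -5 + 4*sqrt(4 + f) (H(f, L) = 8*(sqrt(4 + f)/2) - 5 = 4*sqrt(4 + f) - 5 = -5 + 4*sqrt(4 + f))
H(4, a(R(-5), 15)) - 16835 = (-5 + 4*sqrt(4 + 4)) - 16835 = (-5 + 4*sqrt(8)) - 16835 = (-5 + 4*(2*sqrt(2))) - 16835 = (-5 + 8*sqrt(2)) - 16835 = -16840 + 8*sqrt(2)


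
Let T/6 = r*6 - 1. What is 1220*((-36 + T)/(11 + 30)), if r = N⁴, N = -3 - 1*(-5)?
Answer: 651480/41 ≈ 15890.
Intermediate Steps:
N = 2 (N = -3 + 5 = 2)
r = 16 (r = 2⁴ = 16)
T = 570 (T = 6*(16*6 - 1) = 6*(96 - 1) = 6*95 = 570)
1220*((-36 + T)/(11 + 30)) = 1220*((-36 + 570)/(11 + 30)) = 1220*(534/41) = 651480/41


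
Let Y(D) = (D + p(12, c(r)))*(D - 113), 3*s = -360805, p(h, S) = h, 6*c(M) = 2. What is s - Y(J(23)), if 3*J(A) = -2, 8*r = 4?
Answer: -1070821/9 ≈ -1.1898e+5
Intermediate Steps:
r = ½ (r = (⅛)*4 = ½ ≈ 0.50000)
c(M) = ⅓ (c(M) = (⅙)*2 = ⅓)
J(A) = -⅔ (J(A) = (⅓)*(-2) = -⅔)
s = -360805/3 (s = (⅓)*(-360805) = -360805/3 ≈ -1.2027e+5)
Y(D) = (-113 + D)*(12 + D) (Y(D) = (D + 12)*(D - 113) = (12 + D)*(-113 + D) = (-113 + D)*(12 + D))
s - Y(J(23)) = -360805/3 - (-1356 + (-⅔)² - 101*(-⅔)) = -360805/3 - (-1356 + 4/9 + 202/3) = -360805/3 - 1*(-11594/9) = -360805/3 + 11594/9 = -1070821/9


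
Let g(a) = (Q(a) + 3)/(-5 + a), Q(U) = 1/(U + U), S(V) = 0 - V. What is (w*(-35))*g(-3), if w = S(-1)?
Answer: 595/48 ≈ 12.396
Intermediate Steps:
S(V) = -V
Q(U) = 1/(2*U)
w = 1 (w = -1*(-1) = 1)
g(a) = (3 + 1/(2*a))/(-5 + a) (g(a) = (1/(2*a) + 3)/(-5 + a) = (3 + 1/(2*a))/(-5 + a))
(w*(-35))*g(-3) = (1*(-35))*((½)*(1 + 6*(-3))/(-3*(-5 - 3))) = -35*(-1)*(1 - 18)/(2*3*(-8)) = -35*(-1)*(-1)*(-17)/(2*3*8) = -35*(-17/48) = 595/48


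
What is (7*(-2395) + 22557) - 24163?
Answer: -18371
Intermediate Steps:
(7*(-2395) + 22557) - 24163 = (-16765 + 22557) - 24163 = 5792 - 24163 = -18371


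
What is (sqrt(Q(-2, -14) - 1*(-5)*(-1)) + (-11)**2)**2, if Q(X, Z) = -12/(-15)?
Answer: (605 + I*sqrt(105))**2/25 ≈ 14637.0 + 495.95*I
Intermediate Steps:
Q(X, Z) = 4/5 (Q(X, Z) = -12*(-1/15) = 4/5)
(sqrt(Q(-2, -14) - 1*(-5)*(-1)) + (-11)**2)**2 = (sqrt(4/5 - 1*(-5)*(-1)) + (-11)**2)**2 = (sqrt(4/5 + 5*(-1)) + 121)**2 = (sqrt(4/5 - 5) + 121)**2 = (sqrt(-21/5) + 121)**2 = (I*sqrt(105)/5 + 121)**2 = (121 + I*sqrt(105)/5)**2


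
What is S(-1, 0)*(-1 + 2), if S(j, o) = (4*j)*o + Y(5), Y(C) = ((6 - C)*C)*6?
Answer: 30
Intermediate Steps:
Y(C) = 6*C*(6 - C) (Y(C) = (C*(6 - C))*6 = 6*C*(6 - C))
S(j, o) = 30 + 4*j*o (S(j, o) = (4*j)*o + 6*5*(6 - 1*5) = 4*j*o + 6*5*(6 - 5) = 4*j*o + 6*5*1 = 4*j*o + 30 = 30 + 4*j*o)
S(-1, 0)*(-1 + 2) = (30 + 4*(-1)*0)*(-1 + 2) = (30 + 0)*1 = 30*1 = 30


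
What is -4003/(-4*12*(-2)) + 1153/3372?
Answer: -371873/8992 ≈ -41.356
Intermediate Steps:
-4003/(-4*12*(-2)) + 1153/3372 = -4003/((-48*(-2))) + 1153*(1/3372) = -4003/96 + 1153/3372 = -371873/8992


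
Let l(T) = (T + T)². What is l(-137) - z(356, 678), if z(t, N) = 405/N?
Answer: 16967041/226 ≈ 75075.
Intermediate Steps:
l(T) = 4*T² (l(T) = (2*T)² = 4*T²)
l(-137) - z(356, 678) = 4*(-137)² - 405/678 = 4*18769 - 405/678 = 75076 - 1*135/226 = 75076 - 135/226 = 16967041/226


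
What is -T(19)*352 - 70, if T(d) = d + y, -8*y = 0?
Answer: -6758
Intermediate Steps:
y = 0 (y = -1/8*0 = 0)
T(d) = d (T(d) = d + 0 = d)
-T(19)*352 - 70 = -1*19*352 - 70 = -19*352 - 70 = -6688 - 70 = -6758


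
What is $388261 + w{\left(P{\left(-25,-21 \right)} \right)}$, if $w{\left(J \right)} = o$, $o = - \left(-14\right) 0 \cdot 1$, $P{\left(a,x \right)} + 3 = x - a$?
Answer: $388261$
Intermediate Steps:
$P{\left(a,x \right)} = -3 + x - a$ ($P{\left(a,x \right)} = -3 - \left(a - x\right) = -3 + x - a$)
$o = 0$ ($o = - \left(-14\right) 0 = \left(-1\right) 0 = 0$)
$w{\left(J \right)} = 0$
$388261 + w{\left(P{\left(-25,-21 \right)} \right)} = 388261 + 0 = 388261$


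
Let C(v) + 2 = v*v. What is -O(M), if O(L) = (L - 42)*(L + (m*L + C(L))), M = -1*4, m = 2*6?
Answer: -1748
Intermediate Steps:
m = 12
M = -4
C(v) = -2 + v² (C(v) = -2 + v*v = -2 + v²)
O(L) = (-42 + L)*(-2 + L² + 13*L) (O(L) = (L - 42)*(L + (12*L + (-2 + L²))) = (-42 + L)*(L + (-2 + L² + 12*L)) = (-42 + L)*(-2 + L² + 13*L))
-O(M) = -(84 + (-4)³ - 548*(-4) - 29*(-4)²) = -(84 - 64 + 2192 - 29*16) = -(84 - 64 + 2192 - 464) = -1*1748 = -1748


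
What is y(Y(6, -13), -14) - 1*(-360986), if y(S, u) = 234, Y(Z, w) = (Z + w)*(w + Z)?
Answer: 361220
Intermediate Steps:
Y(Z, w) = (Z + w)² (Y(Z, w) = (Z + w)*(Z + w) = (Z + w)²)
y(Y(6, -13), -14) - 1*(-360986) = 234 - 1*(-360986) = 234 + 360986 = 361220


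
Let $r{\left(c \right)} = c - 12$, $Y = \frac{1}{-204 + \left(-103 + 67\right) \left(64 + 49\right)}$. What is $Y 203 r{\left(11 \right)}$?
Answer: $\frac{203}{4272} \approx 0.047519$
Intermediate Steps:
$Y = - \frac{1}{4272}$ ($Y = \frac{1}{-204 - 4068} = \frac{1}{-4272} = - \frac{1}{4272} \approx -0.00023408$)
$r{\left(c \right)} = -12 + c$
$Y 203 r{\left(11 \right)} = \left(- \frac{1}{4272}\right) 203 \left(-12 + 11\right) = \left(- \frac{203}{4272}\right) \left(-1\right) = \frac{203}{4272}$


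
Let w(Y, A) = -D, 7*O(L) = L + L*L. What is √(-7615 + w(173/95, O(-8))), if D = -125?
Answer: I*√7490 ≈ 86.545*I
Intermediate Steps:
O(L) = L/7 + L²/7 (O(L) = (L + L*L)/7 = (L + L²)/7 = L/7 + L²/7)
w(Y, A) = 125 (w(Y, A) = -1*(-125) = 125)
√(-7615 + w(173/95, O(-8))) = √(-7615 + 125) = √(-7490) = I*√7490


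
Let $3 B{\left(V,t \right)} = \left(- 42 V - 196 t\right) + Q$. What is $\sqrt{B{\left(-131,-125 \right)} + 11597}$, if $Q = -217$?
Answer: $\frac{8 \sqrt{3027}}{3} \approx 146.72$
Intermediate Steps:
$B{\left(V,t \right)} = - \frac{217}{3} - 14 V - \frac{196 t}{3}$ ($B{\left(V,t \right)} = \frac{\left(- 42 V - 196 t\right) - 217}{3} = \frac{\left(- 196 t - 42 V\right) - 217}{3} = \frac{-217 - 196 t - 42 V}{3} = - \frac{217}{3} - 14 V - \frac{196 t}{3}$)
$\sqrt{B{\left(-131,-125 \right)} + 11597} = \sqrt{\left(- \frac{217}{3} - -1834 - - \frac{24500}{3}\right) + 11597} = \sqrt{\left(- \frac{217}{3} + 1834 + \frac{24500}{3}\right) + 11597} = \sqrt{\frac{29785}{3} + 11597} = \sqrt{\frac{64576}{3}} = \frac{8 \sqrt{3027}}{3}$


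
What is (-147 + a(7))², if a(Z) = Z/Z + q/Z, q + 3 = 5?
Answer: 1040400/49 ≈ 21233.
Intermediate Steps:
q = 2 (q = -3 + 5 = 2)
a(Z) = 1 + 2/Z (a(Z) = Z/Z + 2/Z = 1 + 2/Z)
(-147 + a(7))² = (-147 + (2 + 7)/7)² = (-147 + (⅐)*9)² = (-147 + 9/7)² = (-1020/7)² = 1040400/49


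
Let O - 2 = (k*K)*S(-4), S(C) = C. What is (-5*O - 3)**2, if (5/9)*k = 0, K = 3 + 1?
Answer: 169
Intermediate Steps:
K = 4
k = 0 (k = (9/5)*0 = 0)
O = 2 (O = 2 + (0*4)*(-4) = 2 + 0*(-4) = 2 + 0 = 2)
(-5*O - 3)**2 = (-5*2 - 3)**2 = (-10 - 3)**2 = (-13)**2 = 169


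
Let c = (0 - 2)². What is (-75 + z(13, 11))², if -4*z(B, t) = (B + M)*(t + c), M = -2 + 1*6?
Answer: 308025/16 ≈ 19252.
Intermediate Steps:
M = 4 (M = -2 + 6 = 4)
c = 4 (c = (-2)² = 4)
z(B, t) = -(4 + B)*(4 + t)/4 (z(B, t) = -(B + 4)*(t + 4)/4 = -(4 + B)*(4 + t)/4)
(-75 + z(13, 11))² = (-75 + (-4 - 1*13 - 1*11 - ¼*13*11))² = (-75 + (-4 - 13 - 11 - 143/4))² = (-75 - 255/4)² = (-555/4)² = 308025/16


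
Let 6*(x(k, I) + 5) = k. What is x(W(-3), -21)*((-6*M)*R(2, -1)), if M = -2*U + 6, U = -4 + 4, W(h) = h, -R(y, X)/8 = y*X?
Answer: 3168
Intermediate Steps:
R(y, X) = -8*X*y (R(y, X) = -8*y*X = -8*X*y)
U = 0
x(k, I) = -5 + k/6
M = 6 (M = -2*0 + 6 = 0 + 6 = 6)
x(W(-3), -21)*((-6*M)*R(2, -1)) = (-5 + (⅙)*(-3))*((-6*6)*(-8*(-1)*2)) = (-5 - ½)*(-36*16) = -11/2*(-576) = 3168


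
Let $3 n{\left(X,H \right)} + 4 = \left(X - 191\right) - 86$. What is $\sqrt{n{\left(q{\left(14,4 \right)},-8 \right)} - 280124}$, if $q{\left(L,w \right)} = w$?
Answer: $\frac{i \sqrt{2521947}}{3} \approx 529.35 i$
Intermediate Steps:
$n{\left(X,H \right)} = - \frac{281}{3} + \frac{X}{3}$ ($n{\left(X,H \right)} = - \frac{4}{3} + \frac{\left(X - 191\right) - 86}{3} = - \frac{4}{3} + \frac{\left(-191 + X\right) - 86}{3} = - \frac{4}{3} + \frac{-277 + X}{3} = - \frac{4}{3} + \left(- \frac{277}{3} + \frac{X}{3}\right) = - \frac{281}{3} + \frac{X}{3}$)
$\sqrt{n{\left(q{\left(14,4 \right)},-8 \right)} - 280124} = \sqrt{\left(- \frac{281}{3} + \frac{1}{3} \cdot 4\right) - 280124} = \sqrt{\left(- \frac{281}{3} + \frac{4}{3}\right) - 280124} = \sqrt{- \frac{277}{3} - 280124} = \sqrt{- \frac{840649}{3}} = \frac{i \sqrt{2521947}}{3}$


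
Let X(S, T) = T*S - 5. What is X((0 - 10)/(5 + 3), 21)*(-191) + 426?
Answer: 25579/4 ≈ 6394.8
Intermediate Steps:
X(S, T) = -5 + S*T (X(S, T) = S*T - 5 = -5 + S*T)
X((0 - 10)/(5 + 3), 21)*(-191) + 426 = (-5 + ((0 - 10)/(5 + 3))*21)*(-191) + 426 = (-5 - 10/8*21)*(-191) + 426 = (-5 - 10*⅛*21)*(-191) + 426 = (-5 - 5/4*21)*(-191) + 426 = (-5 - 105/4)*(-191) + 426 = -125/4*(-191) + 426 = 23875/4 + 426 = 25579/4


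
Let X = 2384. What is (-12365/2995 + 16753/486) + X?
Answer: 702848945/291114 ≈ 2414.3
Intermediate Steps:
(-12365/2995 + 16753/486) + X = (-12365/2995 + 16753/486) + 2384 = (-12365*1/2995 + 16753*(1/486)) + 2384 = (-2473/599 + 16753/486) + 2384 = 8833169/291114 + 2384 = 702848945/291114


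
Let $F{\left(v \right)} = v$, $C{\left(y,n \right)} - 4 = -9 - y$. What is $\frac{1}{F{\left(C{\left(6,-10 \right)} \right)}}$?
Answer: $- \frac{1}{11} \approx -0.090909$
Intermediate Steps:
$C{\left(y,n \right)} = -5 - y$ ($C{\left(y,n \right)} = 4 - \left(9 + y\right) = -5 - y$)
$\frac{1}{F{\left(C{\left(6,-10 \right)} \right)}} = \frac{1}{-5 - 6} = \frac{1}{-11} = - \frac{1}{11}$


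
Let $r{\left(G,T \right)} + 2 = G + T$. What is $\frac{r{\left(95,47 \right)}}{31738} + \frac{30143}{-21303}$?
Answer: $- \frac{68121151}{48293901} \approx -1.4106$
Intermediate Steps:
$r{\left(G,T \right)} = -2 + G + T$ ($r{\left(G,T \right)} = -2 + \left(G + T\right) = -2 + G + T$)
$\frac{r{\left(95,47 \right)}}{31738} + \frac{30143}{-21303} = \frac{-2 + 95 + 47}{31738} + \frac{30143}{-21303} = 140 \cdot \frac{1}{31738} + 30143 \left(- \frac{1}{21303}\right) = \frac{10}{2267} - \frac{30143}{21303} = - \frac{68121151}{48293901}$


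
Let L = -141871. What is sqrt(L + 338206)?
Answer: 3*sqrt(21815) ≈ 443.10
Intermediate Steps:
sqrt(L + 338206) = sqrt(-141871 + 338206) = sqrt(196335) = 3*sqrt(21815)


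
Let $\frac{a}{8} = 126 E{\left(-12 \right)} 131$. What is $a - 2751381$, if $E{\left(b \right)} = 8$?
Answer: $-1694997$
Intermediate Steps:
$a = 1056384$ ($a = 8 \cdot 126 \cdot 8 \cdot 131 = 8 \cdot 1008 \cdot 131 = 8 \cdot 132048 = 1056384$)
$a - 2751381 = 1056384 - 2751381 = -1694997$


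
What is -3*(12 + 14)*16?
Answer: -1248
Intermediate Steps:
-3*(12 + 14)*16 = -3*26*16 = -78*16 = -1248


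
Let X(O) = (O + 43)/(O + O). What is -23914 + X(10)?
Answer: -478227/20 ≈ -23911.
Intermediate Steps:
X(O) = (43 + O)/(2*O) (X(O) = (43 + O)/((2*O)) = (43 + O)*(1/(2*O)) = (43 + O)/(2*O))
-23914 + X(10) = -23914 + (1/2)*(43 + 10)/10 = -23914 + (1/2)*(1/10)*53 = -23914 + 53/20 = -478227/20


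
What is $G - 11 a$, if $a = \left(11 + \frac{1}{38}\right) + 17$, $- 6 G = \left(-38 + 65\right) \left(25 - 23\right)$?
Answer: $- \frac{12057}{38} \approx -317.29$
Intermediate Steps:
$G = -9$ ($G = - \frac{\left(-38 + 65\right) \left(25 - 23\right)}{6} = - \frac{27 \cdot 2}{6} = \left(- \frac{1}{6}\right) 54 = -9$)
$a = \frac{1065}{38}$ ($a = \left(11 + \frac{1}{38}\right) + 17 = \frac{419}{38} + 17 = \frac{1065}{38} \approx 28.026$)
$G - 11 a = -9 - \frac{11715}{38} = - \frac{12057}{38}$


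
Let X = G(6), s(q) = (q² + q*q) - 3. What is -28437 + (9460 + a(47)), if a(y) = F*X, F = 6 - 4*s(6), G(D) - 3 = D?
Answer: -21407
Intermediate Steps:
s(q) = -3 + 2*q² (s(q) = (q² + q²) - 3 = 2*q² - 3 = -3 + 2*q²)
G(D) = 3 + D
F = -270 (F = 6 - 4*(-3 + 2*6²) = 6 - 4*(-3 + 2*36) = 6 - 4*(-3 + 72) = 6 - 4*69 = 6 - 276 = -270)
X = 9 (X = 3 + 6 = 9)
a(y) = -2430 (a(y) = -270*9 = -2430)
-28437 + (9460 + a(47)) = -28437 + (9460 - 2430) = -28437 + 7030 = -21407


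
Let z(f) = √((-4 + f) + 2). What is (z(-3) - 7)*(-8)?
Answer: 56 - 8*I*√5 ≈ 56.0 - 17.889*I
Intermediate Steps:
z(f) = √(-2 + f)
(z(-3) - 7)*(-8) = (√(-2 - 3) - 7)*(-8) = (√(-5) - 7)*(-8) = (I*√5 - 7)*(-8) = (-7 + I*√5)*(-8) = 56 - 8*I*√5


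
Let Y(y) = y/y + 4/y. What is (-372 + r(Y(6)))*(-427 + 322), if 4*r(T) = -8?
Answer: 39270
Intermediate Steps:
Y(y) = 1 + 4/y
r(T) = -2 (r(T) = (¼)*(-8) = -2)
(-372 + r(Y(6)))*(-427 + 322) = (-372 - 2)*(-427 + 322) = -374*(-105) = 39270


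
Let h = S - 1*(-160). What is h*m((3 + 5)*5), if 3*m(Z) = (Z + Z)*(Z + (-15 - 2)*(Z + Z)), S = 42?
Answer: -7110400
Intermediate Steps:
m(Z) = -22*Z² (m(Z) = ((Z + Z)*(Z + (-15 - 2)*(Z + Z)))/3 = ((2*Z)*(Z - 34*Z))/3 = ((2*Z)*(-33*Z))/3 = (-66*Z²)/3 = -22*Z²)
h = 202 (h = 42 - 1*(-160) = 42 + 160 = 202)
h*m((3 + 5)*5) = 202*(-22*25*(3 + 5)²) = 202*(-22*(8*5)²) = 202*(-22*40²) = 202*(-22*1600) = 202*(-35200) = -7110400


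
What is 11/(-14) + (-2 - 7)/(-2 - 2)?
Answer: 41/28 ≈ 1.4643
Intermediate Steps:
11/(-14) + (-2 - 7)/(-2 - 2) = 11*(-1/14) - 9/(-4) = -11/14 - 9*(-¼) = -11/14 + 9/4 = 41/28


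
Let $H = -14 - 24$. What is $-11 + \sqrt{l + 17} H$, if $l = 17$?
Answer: $-11 - 38 \sqrt{34} \approx -232.58$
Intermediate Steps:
$H = -38$
$-11 + \sqrt{l + 17} H = -11 + \sqrt{17 + 17} \left(-38\right) = -11 + \sqrt{34} \left(-38\right) = -11 - 38 \sqrt{34}$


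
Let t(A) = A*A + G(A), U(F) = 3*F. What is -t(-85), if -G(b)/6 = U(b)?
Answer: -8755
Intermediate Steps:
G(b) = -18*b
t(A) = A² - 18*A (t(A) = A*A - 18*A = A² - 18*A)
-t(-85) = -(-85)*(-18 - 85) = -(-85)*(-103) = -1*8755 = -8755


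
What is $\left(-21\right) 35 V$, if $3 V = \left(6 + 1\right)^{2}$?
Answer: $-12005$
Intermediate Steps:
$V = \frac{49}{3}$ ($V = \frac{\left(6 + 1\right)^{2}}{3} = \frac{7^{2}}{3} = \frac{1}{3} \cdot 49 = \frac{49}{3} \approx 16.333$)
$\left(-21\right) 35 V = \left(-21\right) 35 \cdot \frac{49}{3} = \left(-735\right) \frac{49}{3} = -12005$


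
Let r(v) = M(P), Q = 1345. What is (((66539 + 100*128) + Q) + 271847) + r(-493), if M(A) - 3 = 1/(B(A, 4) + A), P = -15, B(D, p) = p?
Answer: 3877873/11 ≈ 3.5253e+5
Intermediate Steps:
M(A) = 3 + 1/(4 + A)
r(v) = 32/11 (r(v) = (13 + 3*(-15))/(4 - 15) = (13 - 45)/(-11) = -1/11*(-32) = 32/11)
(((66539 + 100*128) + Q) + 271847) + r(-493) = (((66539 + 100*128) + 1345) + 271847) + 32/11 = (((66539 + 12800) + 1345) + 271847) + 32/11 = ((79339 + 1345) + 271847) + 32/11 = (80684 + 271847) + 32/11 = 352531 + 32/11 = 3877873/11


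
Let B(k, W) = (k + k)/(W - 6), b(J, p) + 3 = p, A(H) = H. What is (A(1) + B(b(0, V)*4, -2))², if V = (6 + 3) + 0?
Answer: 25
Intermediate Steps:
V = 9 (V = 9 + 0 = 9)
b(J, p) = -3 + p
B(k, W) = 2*k/(-6 + W) (B(k, W) = (2*k)/(-6 + W) = 2*k/(-6 + W))
(A(1) + B(b(0, V)*4, -2))² = (1 + 2*((-3 + 9)*4)/(-6 - 2))² = (1 + 2*(6*4)/(-8))² = (1 + 2*24*(-⅛))² = (1 - 6)² = (-5)² = 25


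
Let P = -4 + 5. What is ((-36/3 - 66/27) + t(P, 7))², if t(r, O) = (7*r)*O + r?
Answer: 102400/81 ≈ 1264.2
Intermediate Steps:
P = 1
t(r, O) = r + 7*O*r (t(r, O) = 7*O*r + r = r + 7*O*r)
((-36/3 - 66/27) + t(P, 7))² = ((-36/3 - 66/27) + 1*(1 + 7*7))² = ((-36*⅓ - 66*1/27) + 1*(1 + 49))² = ((-12 - 22/9) + 1*50)² = (-130/9 + 50)² = (320/9)² = 102400/81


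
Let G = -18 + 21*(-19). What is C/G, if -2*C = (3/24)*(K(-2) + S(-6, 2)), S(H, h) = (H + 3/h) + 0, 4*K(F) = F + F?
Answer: -11/13344 ≈ -0.00082434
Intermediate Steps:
K(F) = F/2 (K(F) = (F + F)/4 = (2*F)/4 = F/2)
S(H, h) = H + 3/h
G = -417 (G = -18 - 399 = -417)
C = 11/32 (C = -3/24*((½)*(-2) + (-6 + 3/2))/2 = -3*(1/24)*(-1 + (-6 + 3*(½)))/2 = -(-1 + (-6 + 3/2))/16 = -(-1 - 9/2)/16 = -(-11)/(16*2) = -½*(-11/16) = 11/32 ≈ 0.34375)
C/G = (11/32)/(-417) = (11/32)*(-1/417) = -11/13344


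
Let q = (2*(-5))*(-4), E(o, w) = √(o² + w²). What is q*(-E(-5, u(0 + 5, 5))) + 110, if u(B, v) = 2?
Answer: 110 - 40*√29 ≈ -105.41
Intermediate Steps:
q = 40 (q = -10*(-4) = 40)
q*(-E(-5, u(0 + 5, 5))) + 110 = 40*(-√((-5)² + 2²)) + 110 = 40*(-√(25 + 4)) + 110 = 40*(-√29) + 110 = -40*√29 + 110 = 110 - 40*√29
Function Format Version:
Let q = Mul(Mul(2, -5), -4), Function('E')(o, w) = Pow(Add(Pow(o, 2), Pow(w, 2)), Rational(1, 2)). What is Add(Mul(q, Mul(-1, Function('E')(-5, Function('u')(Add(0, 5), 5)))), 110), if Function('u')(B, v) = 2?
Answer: Add(110, Mul(-40, Pow(29, Rational(1, 2)))) ≈ -105.41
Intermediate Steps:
q = 40 (q = Mul(-10, -4) = 40)
Add(Mul(q, Mul(-1, Function('E')(-5, Function('u')(Add(0, 5), 5)))), 110) = Add(Mul(40, Mul(-1, Pow(Add(Pow(-5, 2), Pow(2, 2)), Rational(1, 2)))), 110) = Add(Mul(40, Mul(-1, Pow(Add(25, 4), Rational(1, 2)))), 110) = Add(Mul(40, Mul(-1, Pow(29, Rational(1, 2)))), 110) = Add(Mul(-40, Pow(29, Rational(1, 2))), 110) = Add(110, Mul(-40, Pow(29, Rational(1, 2))))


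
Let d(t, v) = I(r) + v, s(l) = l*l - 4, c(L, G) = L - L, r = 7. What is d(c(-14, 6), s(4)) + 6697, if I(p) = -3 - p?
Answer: 6699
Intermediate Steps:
c(L, G) = 0
s(l) = -4 + l² (s(l) = l² - 4 = -4 + l²)
d(t, v) = -10 + v (d(t, v) = (-3 - 1*7) + v = (-3 - 7) + v = -10 + v)
d(c(-14, 6), s(4)) + 6697 = (-10 + (-4 + 4²)) + 6697 = (-10 + (-4 + 16)) + 6697 = (-10 + 12) + 6697 = 2 + 6697 = 6699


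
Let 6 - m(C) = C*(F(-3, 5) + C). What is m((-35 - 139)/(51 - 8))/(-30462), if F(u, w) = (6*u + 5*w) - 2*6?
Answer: 9432/9387373 ≈ 0.0010048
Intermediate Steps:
F(u, w) = -12 + 5*w + 6*u (F(u, w) = (5*w + 6*u) - 12 = -12 + 5*w + 6*u)
m(C) = 6 - C*(-5 + C) (m(C) = 6 - C*((-12 + 5*5 + 6*(-3)) + C) = 6 - C*((-12 + 25 - 18) + C) = 6 - C*(-5 + C))
m((-35 - 139)/(51 - 8))/(-30462) = (6 - ((-35 - 139)/(51 - 8))**2 + 5*((-35 - 139)/(51 - 8)))/(-30462) = (6 - (-174/43)**2 + 5*(-174/43))*(-1/30462) = (6 - 1*30276/1849 - 870/43)*(-1/30462) = (6 - 30276/1849 - 870/43)*(-1/30462) = -56592/1849*(-1/30462) = 9432/9387373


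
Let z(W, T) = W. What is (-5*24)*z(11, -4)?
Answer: -1320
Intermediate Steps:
(-5*24)*z(11, -4) = -5*24*11 = -120*11 = -1320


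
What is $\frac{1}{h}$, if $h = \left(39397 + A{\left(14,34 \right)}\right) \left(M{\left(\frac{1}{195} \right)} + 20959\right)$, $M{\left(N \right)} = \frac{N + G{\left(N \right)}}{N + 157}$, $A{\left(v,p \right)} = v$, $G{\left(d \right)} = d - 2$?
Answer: $\frac{7654}{6322316127579} \approx 1.2106 \cdot 10^{-9}$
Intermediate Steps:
$G{\left(d \right)} = -2 + d$ ($G{\left(d \right)} = d - 2 = -2 + d$)
$M{\left(N \right)} = \frac{-2 + 2 N}{157 + N}$ ($M{\left(N \right)} = \frac{N + \left(-2 + N\right)}{N + 157} = \frac{-2 + 2 N}{157 + N}$)
$h = \frac{6322316127579}{7654}$ ($h = \left(39397 + 14\right) \left(\frac{2 \left(-1 + \frac{1}{195}\right)}{157 + \frac{1}{195}} + 20959\right) = 39411 \left(\frac{2 \left(-1 + \frac{1}{195}\right)}{157 + \frac{1}{195}} + 20959\right) = 39411 \left(2 \frac{1}{\frac{30616}{195}} \left(- \frac{194}{195}\right) + 20959\right) = 39411 \left(2 \cdot \frac{195}{30616} \left(- \frac{194}{195}\right) + 20959\right) = 39411 \left(- \frac{97}{7654} + 20959\right) = 39411 \cdot \frac{160420089}{7654} = \frac{6322316127579}{7654} \approx 8.2601 \cdot 10^{8}$)
$\frac{1}{h} = \frac{1}{\frac{6322316127579}{7654}} = \frac{7654}{6322316127579}$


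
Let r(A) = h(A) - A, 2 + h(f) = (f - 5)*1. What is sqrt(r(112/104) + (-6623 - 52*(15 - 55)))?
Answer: 5*I*sqrt(182) ≈ 67.454*I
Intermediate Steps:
h(f) = -7 + f (h(f) = -2 + (f - 5)*1 = -2 + (-5 + f)*1 = -2 + (-5 + f) = -7 + f)
r(A) = -7 (r(A) = (-7 + A) - A = -7)
sqrt(r(112/104) + (-6623 - 52*(15 - 55))) = sqrt(-7 + (-6623 - 52*(15 - 55))) = sqrt(-7 + (-6623 - 52*(-40))) = sqrt(-7 + (-6623 - 1*(-2080))) = sqrt(-7 + (-6623 + 2080)) = sqrt(-7 - 4543) = sqrt(-4550) = 5*I*sqrt(182)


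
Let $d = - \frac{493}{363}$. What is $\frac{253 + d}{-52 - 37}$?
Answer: $- \frac{91346}{32307} \approx -2.8274$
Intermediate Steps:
$d = - \frac{493}{363}$ ($d = \left(-493\right) \frac{1}{363} = - \frac{493}{363} \approx -1.3581$)
$\frac{253 + d}{-52 - 37} = \frac{253 - \frac{493}{363}}{-52 - 37} = \frac{91346}{363 \left(-89\right)} = \frac{91346}{363} \left(- \frac{1}{89}\right) = - \frac{91346}{32307}$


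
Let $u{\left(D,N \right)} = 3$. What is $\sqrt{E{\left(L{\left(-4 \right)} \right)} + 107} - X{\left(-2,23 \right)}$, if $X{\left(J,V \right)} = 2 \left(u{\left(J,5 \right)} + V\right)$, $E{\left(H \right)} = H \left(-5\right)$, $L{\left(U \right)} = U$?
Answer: $-52 + \sqrt{127} \approx -40.731$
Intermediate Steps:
$E{\left(H \right)} = - 5 H$
$X{\left(J,V \right)} = 6 + 2 V$ ($X{\left(J,V \right)} = 2 \left(3 + V\right) = 6 + 2 V$)
$\sqrt{E{\left(L{\left(-4 \right)} \right)} + 107} - X{\left(-2,23 \right)} = \sqrt{\left(-5\right) \left(-4\right) + 107} - \left(6 + 2 \cdot 23\right) = \sqrt{20 + 107} - \left(6 + 46\right) = \sqrt{127} - 52 = -52 + \sqrt{127}$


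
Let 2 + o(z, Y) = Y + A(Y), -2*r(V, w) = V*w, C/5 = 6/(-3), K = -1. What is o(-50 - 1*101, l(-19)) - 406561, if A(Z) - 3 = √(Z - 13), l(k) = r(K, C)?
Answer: -406565 + 3*I*√2 ≈ -4.0657e+5 + 4.2426*I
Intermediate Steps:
C = -10 (C = 5*(6/(-3)) = 5*(6*(-⅓)) = 5*(-2) = -10)
r(V, w) = -V*w/2
l(k) = -5 (l(k) = -½*(-1)*(-10) = -5)
A(Z) = 3 + √(-13 + Z) (A(Z) = 3 + √(Z - 13) = 3 + √(-13 + Z))
o(z, Y) = 1 + Y + √(-13 + Y) (o(z, Y) = -2 + (Y + (3 + √(-13 + Y))) = -2 + (3 + Y + √(-13 + Y)) = 1 + Y + √(-13 + Y))
o(-50 - 1*101, l(-19)) - 406561 = (1 - 5 + √(-13 - 5)) - 406561 = (1 - 5 + √(-18)) - 406561 = (1 - 5 + 3*I*√2) - 406561 = (-4 + 3*I*√2) - 406561 = -406565 + 3*I*√2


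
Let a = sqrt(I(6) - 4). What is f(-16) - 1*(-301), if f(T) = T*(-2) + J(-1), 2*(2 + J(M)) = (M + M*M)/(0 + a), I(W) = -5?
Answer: 331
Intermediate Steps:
a = 3*I (a = sqrt(-5 - 4) = sqrt(-9) = 3*I ≈ 3.0*I)
J(M) = -2 - I*(M + M**2)/6 (J(M) = -2 + ((M + M*M)/(0 + 3*I))/2 = -2 + ((M + M**2)/((3*I)))/2 = -2 + ((M + M**2)*(-I/3))/2 = -2 + (-I*(M + M**2)/3)/2 = -2 - I*(M + M**2)/6)
f(T) = -2 - 2*T (f(T) = T*(-2) + I*(-1*(-1) - 1*(-1)**2 + 12*I)/6 = -2*T + I*(1 - 1*1 + 12*I)/6 = -2*T + I*(1 - 1 + 12*I)/6 = -2*T + I*(12*I)/6 = -2*T - 2 = -2 - 2*T)
f(-16) - 1*(-301) = (-2 - 2*(-16)) - 1*(-301) = (-2 + 32) + 301 = 30 + 301 = 331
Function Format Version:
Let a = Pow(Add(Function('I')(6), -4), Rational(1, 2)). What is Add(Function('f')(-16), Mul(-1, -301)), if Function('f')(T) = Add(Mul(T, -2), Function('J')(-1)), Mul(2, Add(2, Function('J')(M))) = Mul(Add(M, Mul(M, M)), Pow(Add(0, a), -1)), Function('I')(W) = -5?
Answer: 331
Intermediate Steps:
a = Mul(3, I) (a = Pow(Add(-5, -4), Rational(1, 2)) = Pow(-9, Rational(1, 2)) = Mul(3, I) ≈ Mul(3.0000, I))
Function('J')(M) = Add(-2, Mul(Rational(-1, 6), I, Add(M, Pow(M, 2)))) (Function('J')(M) = Add(-2, Mul(Rational(1, 2), Mul(Add(M, Mul(M, M)), Pow(Add(0, Mul(3, I)), -1)))) = Add(-2, Mul(Rational(1, 2), Mul(Add(M, Pow(M, 2)), Pow(Mul(3, I), -1)))) = Add(-2, Mul(Rational(1, 2), Mul(Add(M, Pow(M, 2)), Mul(Rational(-1, 3), I)))) = Add(-2, Mul(Rational(1, 2), Mul(Rational(-1, 3), I, Add(M, Pow(M, 2))))) = Add(-2, Mul(Rational(-1, 6), I, Add(M, Pow(M, 2)))))
Function('f')(T) = Add(-2, Mul(-2, T)) (Function('f')(T) = Add(Mul(T, -2), Mul(Rational(1, 6), I, Add(Mul(-1, -1), Mul(-1, Pow(-1, 2)), Mul(12, I)))) = Add(Mul(-2, T), Mul(Rational(1, 6), I, Add(1, Mul(-1, 1), Mul(12, I)))) = Add(Mul(-2, T), Mul(Rational(1, 6), I, Add(1, -1, Mul(12, I)))) = Add(Mul(-2, T), Mul(Rational(1, 6), I, Mul(12, I))) = Add(Mul(-2, T), -2) = Add(-2, Mul(-2, T)))
Add(Function('f')(-16), Mul(-1, -301)) = Add(Add(-2, Mul(-2, -16)), Mul(-1, -301)) = Add(Add(-2, 32), 301) = Add(30, 301) = 331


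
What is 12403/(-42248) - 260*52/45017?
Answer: -1129538811/1901878216 ≈ -0.59391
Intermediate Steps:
12403/(-42248) - 260*52/45017 = 12403*(-1/42248) - 13520*1/45017 = -12403/42248 - 13520/45017 = -1129538811/1901878216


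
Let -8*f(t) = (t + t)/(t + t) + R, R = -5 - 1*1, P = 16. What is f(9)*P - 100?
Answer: -90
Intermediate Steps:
R = -6 (R = -5 - 1 = -6)
f(t) = 5/8 (f(t) = -((t + t)/(t + t) - 6)/8 = -((2*t)/((2*t)) - 6)/8 = -((2*t)*(1/(2*t)) - 6)/8 = -(1 - 6)/8 = -⅛*(-5) = 5/8)
f(9)*P - 100 = (5/8)*16 - 100 = 10 - 100 = -90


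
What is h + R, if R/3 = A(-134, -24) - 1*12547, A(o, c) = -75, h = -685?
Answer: -38551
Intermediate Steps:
R = -37866 (R = 3*(-75 - 1*12547) = 3*(-75 - 12547) = 3*(-12622) = -37866)
h + R = -685 - 37866 = -38551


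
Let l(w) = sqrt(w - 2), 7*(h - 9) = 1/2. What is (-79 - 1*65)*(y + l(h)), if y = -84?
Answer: 12096 - 216*sqrt(154)/7 ≈ 11713.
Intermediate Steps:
h = 127/14 (h = 9 + (1/7)/2 = 9 + (1/7)*(1/2) = 9 + 1/14 = 127/14 ≈ 9.0714)
l(w) = sqrt(-2 + w)
(-79 - 1*65)*(y + l(h)) = (-79 - 1*65)*(-84 + sqrt(-2 + 127/14)) = (-79 - 65)*(-84 + sqrt(99/14)) = -144*(-84 + 3*sqrt(154)/14) = 12096 - 216*sqrt(154)/7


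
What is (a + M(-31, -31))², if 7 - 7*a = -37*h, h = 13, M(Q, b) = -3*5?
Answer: 146689/49 ≈ 2993.7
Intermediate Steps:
M(Q, b) = -15
a = 488/7 (a = 1 - (-37)*13/7 = 1 - ⅐*(-481) = 1 + 481/7 = 488/7 ≈ 69.714)
(a + M(-31, -31))² = (488/7 - 15)² = (383/7)² = 146689/49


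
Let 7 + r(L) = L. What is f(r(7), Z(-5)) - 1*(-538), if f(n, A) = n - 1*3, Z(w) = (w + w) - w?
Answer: 535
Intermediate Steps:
r(L) = -7 + L
Z(w) = w (Z(w) = 2*w - w = w)
f(n, A) = -3 + n (f(n, A) = n - 3 = -3 + n)
f(r(7), Z(-5)) - 1*(-538) = (-3 + (-7 + 7)) - 1*(-538) = (-3 + 0) + 538 = -3 + 538 = 535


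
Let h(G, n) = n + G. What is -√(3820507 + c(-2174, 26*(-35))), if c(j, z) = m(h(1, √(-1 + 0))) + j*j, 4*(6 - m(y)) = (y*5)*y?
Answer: -√(34187156 - 10*I)/2 ≈ -2923.5 + 0.00042757*I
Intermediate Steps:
h(G, n) = G + n
m(y) = 6 - 5*y²/4 (m(y) = 6 - y*5*y/4 = 6 - 5*y*y/4 = 6 - 5*y²/4)
c(j, z) = 6 + j² - 5*(1 + I)²/4 (c(j, z) = (6 - 5*(1 + √(-1 + 0))²/4) + j*j = (6 - 5*(1 + √(-1))²/4) + j² = (6 - 5*(1 + I)²/4) + j² = 6 + j² - 5*(1 + I)²/4)
-√(3820507 + c(-2174, 26*(-35))) = -√(3820507 + (6 + (-2174)² - 5*I/2)) = -√(3820507 + (6 + 4726276 - 5*I/2)) = -√(3820507 + (4726282 - 5*I/2)) = -√(8546789 - 5*I/2)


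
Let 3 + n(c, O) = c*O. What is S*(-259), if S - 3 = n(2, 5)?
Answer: -2590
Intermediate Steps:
n(c, O) = -3 + O*c (n(c, O) = -3 + c*O = -3 + O*c)
S = 10 (S = 3 + (-3 + 5*2) = 3 + (-3 + 10) = 3 + 7 = 10)
S*(-259) = 10*(-259) = -2590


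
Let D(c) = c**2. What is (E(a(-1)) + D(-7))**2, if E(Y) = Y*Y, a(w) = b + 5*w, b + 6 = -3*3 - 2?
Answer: 284089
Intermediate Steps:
b = -17 (b = -6 + (-3*3 - 2) = -6 + (-9 - 2) = -6 - 11 = -17)
a(w) = -17 + 5*w
E(Y) = Y**2
(E(a(-1)) + D(-7))**2 = ((-17 + 5*(-1))**2 + (-7)**2)**2 = ((-17 - 5)**2 + 49)**2 = ((-22)**2 + 49)**2 = (484 + 49)**2 = 533**2 = 284089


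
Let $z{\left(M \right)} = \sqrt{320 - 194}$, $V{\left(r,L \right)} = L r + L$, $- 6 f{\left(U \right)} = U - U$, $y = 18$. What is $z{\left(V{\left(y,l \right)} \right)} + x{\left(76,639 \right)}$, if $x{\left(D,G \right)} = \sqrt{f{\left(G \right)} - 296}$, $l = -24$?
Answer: $3 \sqrt{14} + 2 i \sqrt{74} \approx 11.225 + 17.205 i$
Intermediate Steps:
$f{\left(U \right)} = 0$ ($f{\left(U \right)} = - \frac{U - U}{6} = \left(- \frac{1}{6}\right) 0 = 0$)
$V{\left(r,L \right)} = L + L r$
$x{\left(D,G \right)} = 2 i \sqrt{74}$ ($x{\left(D,G \right)} = \sqrt{0 - 296} = \sqrt{-296} = 2 i \sqrt{74}$)
$z{\left(M \right)} = 3 \sqrt{14}$ ($z{\left(M \right)} = \sqrt{126} = 3 \sqrt{14}$)
$z{\left(V{\left(y,l \right)} \right)} + x{\left(76,639 \right)} = 3 \sqrt{14} + 2 i \sqrt{74}$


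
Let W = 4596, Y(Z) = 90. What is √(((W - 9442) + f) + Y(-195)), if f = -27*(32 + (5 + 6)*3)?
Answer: I*√6511 ≈ 80.691*I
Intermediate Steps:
f = -1755 (f = -27*(32 + 11*3) = -27*(32 + 33) = -27*65 = -1755)
√(((W - 9442) + f) + Y(-195)) = √(((4596 - 9442) - 1755) + 90) = √((-4846 - 1755) + 90) = √(-6601 + 90) = √(-6511) = I*√6511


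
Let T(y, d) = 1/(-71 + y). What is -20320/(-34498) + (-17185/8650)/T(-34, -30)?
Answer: 1248496433/5968154 ≈ 209.19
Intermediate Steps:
-20320/(-34498) + (-17185/8650)/T(-34, -30) = -20320/(-34498) + (-17185/8650)/(1/(-71 - 34)) = -20320*(-1/34498) + (-17185*1/8650)/(1/(-105)) = 10160/17249 - 3437/(1730*(-1/105)) = 10160/17249 - 3437/1730*(-105) = 10160/17249 + 72177/346 = 1248496433/5968154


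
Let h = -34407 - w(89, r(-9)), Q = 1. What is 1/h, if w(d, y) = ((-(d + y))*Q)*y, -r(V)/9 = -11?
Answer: -1/15795 ≈ -6.3311e-5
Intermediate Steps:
r(V) = 99 (r(V) = -9*(-11) = 99)
w(d, y) = y*(-d - y) (w(d, y) = (-(d + y)*1)*y = ((-d - y)*1)*y = (-d - y)*y = y*(-d - y))
h = -15795 (h = -34407 - (-1)*99*(89 + 99) = -34407 - (-1)*99*188 = -34407 - 1*(-18612) = -34407 + 18612 = -15795)
1/h = 1/(-15795) = -1/15795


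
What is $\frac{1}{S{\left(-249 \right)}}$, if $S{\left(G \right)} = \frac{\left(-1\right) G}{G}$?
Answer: $-1$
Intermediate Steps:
$S{\left(G \right)} = -1$
$\frac{1}{S{\left(-249 \right)}} = \frac{1}{-1} = -1$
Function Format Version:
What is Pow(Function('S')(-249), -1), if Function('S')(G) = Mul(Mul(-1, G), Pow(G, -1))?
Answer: -1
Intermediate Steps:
Function('S')(G) = -1
Pow(Function('S')(-249), -1) = Pow(-1, -1) = -1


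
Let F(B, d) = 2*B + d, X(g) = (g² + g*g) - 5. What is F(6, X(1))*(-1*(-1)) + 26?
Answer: 35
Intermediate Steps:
X(g) = -5 + 2*g² (X(g) = (g² + g²) - 5 = 2*g² - 5 = -5 + 2*g²)
F(B, d) = d + 2*B
F(6, X(1))*(-1*(-1)) + 26 = ((-5 + 2*1²) + 2*6)*(-1*(-1)) + 26 = ((-5 + 2*1) + 12)*1 + 26 = ((-5 + 2) + 12)*1 + 26 = (-3 + 12)*1 + 26 = 9*1 + 26 = 9 + 26 = 35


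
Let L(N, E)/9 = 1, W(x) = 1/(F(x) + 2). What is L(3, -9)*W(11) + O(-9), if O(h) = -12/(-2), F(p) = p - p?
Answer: 21/2 ≈ 10.500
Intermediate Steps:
F(p) = 0
O(h) = 6 (O(h) = -12*(-½) = 6)
W(x) = ½ (W(x) = 1/(0 + 2) = 1/2 = ½)
L(N, E) = 9 (L(N, E) = 9*1 = 9)
L(3, -9)*W(11) + O(-9) = 9*(½) + 6 = 9/2 + 6 = 21/2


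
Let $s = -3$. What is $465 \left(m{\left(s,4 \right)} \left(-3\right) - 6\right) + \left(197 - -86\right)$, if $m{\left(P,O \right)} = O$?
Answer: $-8087$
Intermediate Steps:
$465 \left(m{\left(s,4 \right)} \left(-3\right) - 6\right) + \left(197 - -86\right) = 465 \left(4 \left(-3\right) - 6\right) + \left(197 - -86\right) = 465 \left(-12 - 6\right) + \left(197 + 86\right) = 465 \left(-18\right) + 283 = -8370 + 283 = -8087$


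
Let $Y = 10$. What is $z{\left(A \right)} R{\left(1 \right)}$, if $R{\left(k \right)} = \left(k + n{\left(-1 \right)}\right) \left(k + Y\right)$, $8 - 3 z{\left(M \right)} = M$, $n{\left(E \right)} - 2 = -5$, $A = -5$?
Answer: $- \frac{286}{3} \approx -95.333$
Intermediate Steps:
$n{\left(E \right)} = -3$ ($n{\left(E \right)} = 2 - 5 = -3$)
$z{\left(M \right)} = \frac{8}{3} - \frac{M}{3}$
$R{\left(k \right)} = \left(-3 + k\right) \left(10 + k\right)$ ($R{\left(k \right)} = \left(k - 3\right) \left(k + 10\right) = \left(-3 + k\right) \left(10 + k\right)$)
$z{\left(A \right)} R{\left(1 \right)} = \left(\frac{8}{3} - - \frac{5}{3}\right) \left(-30 + 1^{2} + 7 \cdot 1\right) = \left(\frac{8}{3} + \frac{5}{3}\right) \left(-30 + 1 + 7\right) = \frac{13}{3} \left(-22\right) = - \frac{286}{3}$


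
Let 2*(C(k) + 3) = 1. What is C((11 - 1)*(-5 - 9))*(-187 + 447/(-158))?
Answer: 149965/316 ≈ 474.57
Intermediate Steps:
C(k) = -5/2 (C(k) = -3 + (½)*1 = -3 + ½ = -5/2)
C((11 - 1)*(-5 - 9))*(-187 + 447/(-158)) = -5*(-187 + 447/(-158))/2 = -5*(-187 + 447*(-1/158))/2 = -5*(-187 - 447/158)/2 = -5/2*(-29993/158) = 149965/316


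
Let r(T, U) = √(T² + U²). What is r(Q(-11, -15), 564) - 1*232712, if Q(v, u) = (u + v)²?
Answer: -232712 + 4*√48442 ≈ -2.3183e+5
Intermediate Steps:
r(Q(-11, -15), 564) - 1*232712 = √(((-15 - 11)²)² + 564²) - 1*232712 = √(((-26)²)² + 318096) - 232712 = √(676² + 318096) - 232712 = √(456976 + 318096) - 232712 = √775072 - 232712 = 4*√48442 - 232712 = -232712 + 4*√48442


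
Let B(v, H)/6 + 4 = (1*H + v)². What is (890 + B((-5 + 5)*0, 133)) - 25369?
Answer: 81631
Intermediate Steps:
B(v, H) = -24 + 6*(H + v)² (B(v, H) = -24 + 6*(1*H + v)² = -24 + 6*(H + v)²)
(890 + B((-5 + 5)*0, 133)) - 25369 = (890 + (-24 + 6*(133 + (-5 + 5)*0)²)) - 25369 = (890 + (-24 + 6*(133 + 0*0)²)) - 25369 = (890 + (-24 + 6*(133 + 0)²)) - 25369 = (890 + (-24 + 6*133²)) - 25369 = (890 + (-24 + 6*17689)) - 25369 = (890 + (-24 + 106134)) - 25369 = (890 + 106110) - 25369 = 107000 - 25369 = 81631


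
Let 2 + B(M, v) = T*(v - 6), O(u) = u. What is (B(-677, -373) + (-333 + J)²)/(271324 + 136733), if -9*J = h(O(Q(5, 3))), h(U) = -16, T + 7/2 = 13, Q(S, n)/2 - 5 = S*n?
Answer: 17189117/66105234 ≈ 0.26003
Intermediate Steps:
Q(S, n) = 10 + 2*S*n (Q(S, n) = 10 + 2*(S*n) = 10 + 2*S*n)
T = 19/2 (T = -7/2 + 13 = 19/2 ≈ 9.5000)
J = 16/9 (J = -⅑*(-16) = 16/9 ≈ 1.7778)
B(M, v) = -59 + 19*v/2 (B(M, v) = -2 + 19*(v - 6)/2 = -2 + 19*(-6 + v)/2 = -2 + (-57 + 19*v/2) = -59 + 19*v/2)
(B(-677, -373) + (-333 + J)²)/(271324 + 136733) = ((-59 + (19/2)*(-373)) + (-333 + 16/9)²)/(271324 + 136733) = ((-59 - 7087/2) + (-2981/9)²)/408057 = (-7205/2 + 8886361/81)*(1/408057) = (17189117/162)*(1/408057) = 17189117/66105234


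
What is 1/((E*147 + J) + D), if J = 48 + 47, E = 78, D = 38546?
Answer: 1/50107 ≈ 1.9957e-5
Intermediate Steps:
J = 95
1/((E*147 + J) + D) = 1/((78*147 + 95) + 38546) = 1/((11466 + 95) + 38546) = 1/(11561 + 38546) = 1/50107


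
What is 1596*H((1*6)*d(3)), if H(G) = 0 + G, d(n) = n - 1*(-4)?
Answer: 67032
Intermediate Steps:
d(n) = 4 + n (d(n) = n + 4 = 4 + n)
H(G) = G
1596*H((1*6)*d(3)) = 1596*((1*6)*(4 + 3)) = 1596*(6*7) = 1596*42 = 67032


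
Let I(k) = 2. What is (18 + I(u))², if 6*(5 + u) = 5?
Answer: 400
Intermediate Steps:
u = -25/6 (u = -5 + (⅙)*5 = -5 + ⅚ = -25/6 ≈ -4.1667)
(18 + I(u))² = (18 + 2)² = 20² = 400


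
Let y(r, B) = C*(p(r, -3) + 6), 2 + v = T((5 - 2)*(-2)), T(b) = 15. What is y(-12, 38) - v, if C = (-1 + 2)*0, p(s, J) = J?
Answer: -13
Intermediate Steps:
C = 0 (C = 1*0 = 0)
v = 13 (v = -2 + 15 = 13)
y(r, B) = 0 (y(r, B) = 0*(-3 + 6) = 0*3 = 0)
y(-12, 38) - v = 0 - 1*13 = 0 - 13 = -13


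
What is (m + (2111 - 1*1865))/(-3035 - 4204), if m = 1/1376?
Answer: -338497/9960864 ≈ -0.033983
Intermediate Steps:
m = 1/1376 ≈ 0.00072674
(m + (2111 - 1*1865))/(-3035 - 4204) = (1/1376 + (2111 - 1*1865))/(-3035 - 4204) = (1/1376 + (2111 - 1865))/(-7239) = (1/1376 + 246)*(-1/7239) = (338497/1376)*(-1/7239) = -338497/9960864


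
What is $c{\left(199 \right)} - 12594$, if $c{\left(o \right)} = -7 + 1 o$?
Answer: $-12402$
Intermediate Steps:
$c{\left(o \right)} = -7 + o$
$c{\left(199 \right)} - 12594 = \left(-7 + 199\right) - 12594 = 192 - 12594 = -12402$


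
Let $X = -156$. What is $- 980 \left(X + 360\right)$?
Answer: $-199920$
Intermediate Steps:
$- 980 \left(X + 360\right) = - 980 \left(-156 + 360\right) = \left(-980\right) 204 = -199920$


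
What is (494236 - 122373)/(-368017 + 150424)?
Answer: -371863/217593 ≈ -1.7090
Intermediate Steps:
(494236 - 122373)/(-368017 + 150424) = 371863/(-217593) = 371863*(-1/217593) = -371863/217593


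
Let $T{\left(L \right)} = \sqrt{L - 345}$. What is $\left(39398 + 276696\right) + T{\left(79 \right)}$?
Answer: $316094 + i \sqrt{266} \approx 3.1609 \cdot 10^{5} + 16.31 i$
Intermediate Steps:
$T{\left(L \right)} = \sqrt{-345 + L}$
$\left(39398 + 276696\right) + T{\left(79 \right)} = \left(39398 + 276696\right) + \sqrt{-345 + 79} = 316094 + \sqrt{-266} = 316094 + i \sqrt{266}$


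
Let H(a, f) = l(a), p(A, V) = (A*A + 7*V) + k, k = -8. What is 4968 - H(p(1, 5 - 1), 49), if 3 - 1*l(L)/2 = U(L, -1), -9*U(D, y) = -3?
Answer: 14888/3 ≈ 4962.7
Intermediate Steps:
U(D, y) = ⅓ (U(D, y) = -⅑*(-3) = ⅓)
l(L) = 16/3 (l(L) = 6 - 2*⅓ = 6 - ⅔ = 16/3)
p(A, V) = -8 + A² + 7*V (p(A, V) = (A*A + 7*V) - 8 = (A² + 7*V) - 8 = -8 + A² + 7*V)
H(a, f) = 16/3
4968 - H(p(1, 5 - 1), 49) = 4968 - 1*16/3 = 4968 - 16/3 = 14888/3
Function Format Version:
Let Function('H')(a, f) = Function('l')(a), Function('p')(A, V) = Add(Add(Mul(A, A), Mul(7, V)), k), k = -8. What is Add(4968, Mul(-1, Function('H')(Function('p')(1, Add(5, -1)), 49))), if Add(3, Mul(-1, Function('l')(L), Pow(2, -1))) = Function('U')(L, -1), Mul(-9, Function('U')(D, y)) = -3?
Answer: Rational(14888, 3) ≈ 4962.7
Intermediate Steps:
Function('U')(D, y) = Rational(1, 3) (Function('U')(D, y) = Mul(Rational(-1, 9), -3) = Rational(1, 3))
Function('l')(L) = Rational(16, 3) (Function('l')(L) = Add(6, Mul(-2, Rational(1, 3))) = Add(6, Rational(-2, 3)) = Rational(16, 3))
Function('p')(A, V) = Add(-8, Pow(A, 2), Mul(7, V)) (Function('p')(A, V) = Add(Add(Mul(A, A), Mul(7, V)), -8) = Add(Add(Pow(A, 2), Mul(7, V)), -8) = Add(-8, Pow(A, 2), Mul(7, V)))
Function('H')(a, f) = Rational(16, 3)
Add(4968, Mul(-1, Function('H')(Function('p')(1, Add(5, -1)), 49))) = Add(4968, Mul(-1, Rational(16, 3))) = Add(4968, Rational(-16, 3)) = Rational(14888, 3)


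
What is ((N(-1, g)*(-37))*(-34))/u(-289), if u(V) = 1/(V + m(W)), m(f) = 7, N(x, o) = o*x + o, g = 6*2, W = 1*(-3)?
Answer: 0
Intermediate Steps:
W = -3
g = 12
N(x, o) = o + o*x
u(V) = 1/(7 + V) (u(V) = 1/(V + 7) = 1/(7 + V))
((N(-1, g)*(-37))*(-34))/u(-289) = (((12*(1 - 1))*(-37))*(-34))/(1/(7 - 289)) = (((12*0)*(-37))*(-34))/(1/(-282)) = ((0*(-37))*(-34))/(-1/282) = (0*(-34))*(-282) = 0*(-282) = 0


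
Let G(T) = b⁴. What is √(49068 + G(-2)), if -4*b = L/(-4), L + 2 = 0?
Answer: √200982529/64 ≈ 221.51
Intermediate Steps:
L = -2 (L = -2 + 0 = -2)
b = -⅛ (b = -(-1)/(2*(-4)) = -(-1)*(-1)/(2*4) = -¼*½ = -⅛ ≈ -0.12500)
G(T) = 1/4096 (G(T) = (-⅛)⁴ = 1/4096)
√(49068 + G(-2)) = √(49068 + 1/4096) = √(200982529/4096) = √200982529/64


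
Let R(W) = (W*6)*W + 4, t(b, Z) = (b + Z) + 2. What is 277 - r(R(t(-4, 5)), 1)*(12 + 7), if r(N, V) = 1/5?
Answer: 1366/5 ≈ 273.20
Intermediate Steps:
t(b, Z) = 2 + Z + b (t(b, Z) = (Z + b) + 2 = 2 + Z + b)
R(W) = 4 + 6*W² (R(W) = (6*W)*W + 4 = 6*W² + 4 = 4 + 6*W²)
r(N, V) = ⅕
277 - r(R(t(-4, 5)), 1)*(12 + 7) = 277 - (12 + 7)/5 = 277 - 19/5 = 1366/5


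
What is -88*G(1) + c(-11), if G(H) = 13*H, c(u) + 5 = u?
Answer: -1160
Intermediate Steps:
c(u) = -5 + u
-88*G(1) + c(-11) = -1144 + (-5 - 11) = -88*13 - 16 = -1144 - 16 = -1160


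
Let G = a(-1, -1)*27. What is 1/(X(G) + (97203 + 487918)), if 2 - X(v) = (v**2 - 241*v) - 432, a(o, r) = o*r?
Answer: 1/591333 ≈ 1.6911e-6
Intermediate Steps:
G = 27 (G = -1*(-1)*27 = 1*27 = 27)
X(v) = 434 - v**2 + 241*v (X(v) = 2 - ((v**2 - 241*v) - 432) = 2 - (-432 + v**2 - 241*v) = 2 + (432 - v**2 + 241*v) = 434 - v**2 + 241*v)
1/(X(G) + (97203 + 487918)) = 1/((434 - 1*27**2 + 241*27) + (97203 + 487918)) = 1/((434 - 1*729 + 6507) + 585121) = 1/((434 - 729 + 6507) + 585121) = 1/(6212 + 585121) = 1/591333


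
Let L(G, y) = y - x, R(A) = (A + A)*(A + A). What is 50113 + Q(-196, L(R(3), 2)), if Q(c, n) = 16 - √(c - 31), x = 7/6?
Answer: 50129 - I*√227 ≈ 50129.0 - 15.067*I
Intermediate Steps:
R(A) = 4*A² (R(A) = (2*A)*(2*A) = 4*A²)
x = 7/6 (x = 7*(⅙) = 7/6 ≈ 1.1667)
L(G, y) = -7/6 + y (L(G, y) = y - 1*7/6 = y - 7/6 = -7/6 + y)
Q(c, n) = 16 - √(-31 + c)
50113 + Q(-196, L(R(3), 2)) = 50113 + (16 - √(-31 - 196)) = 50113 + (16 - √(-227)) = 50113 + (16 - I*√227) = 50129 - I*√227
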